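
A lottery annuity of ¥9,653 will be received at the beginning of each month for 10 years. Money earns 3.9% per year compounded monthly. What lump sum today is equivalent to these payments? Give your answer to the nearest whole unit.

¥961,032

This is an annuity due: 120 payments of ¥9,653 at the beginning of each month.
Periodic rate r = 0.039/12 per month; n is counted in months.
PV = PMT × [(1 − (1+r)^−n)/r] × (1+r) = 9,653 × [1 − (1+r)^−120] / r × (1+r) = ¥961,032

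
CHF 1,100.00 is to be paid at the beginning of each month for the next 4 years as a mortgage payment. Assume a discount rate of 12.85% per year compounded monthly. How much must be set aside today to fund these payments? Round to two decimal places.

CHF 41,557.01

This is an annuity due: 48 payments of CHF 1,100.00 at the beginning of each month.
Periodic rate r = 0.1285/12 per month; n is counted in months.
PV = PMT × [(1 − (1+r)^−n)/r] × (1+r) = 1,100 × [1 − (1+r)^−48] / r × (1+r) = CHF 41,557.01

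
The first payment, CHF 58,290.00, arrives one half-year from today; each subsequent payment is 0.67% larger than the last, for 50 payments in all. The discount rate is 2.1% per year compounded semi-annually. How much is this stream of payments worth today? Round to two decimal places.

Periodic rate r = 0.021/2 per half-year; n is counted in half-years.
Growing ordinary annuity: PV = PMT₁ × [1 − ((1+g)/(1+r))^n] / (r − g) = 58,290 × [1 − ((1+0.0067)/(1+r))^50] / (r − 0.0067) = CHF 2,633,791.24.

CHF 2,633,791.24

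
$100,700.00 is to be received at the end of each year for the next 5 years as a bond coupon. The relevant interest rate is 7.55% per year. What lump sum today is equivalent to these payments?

$406,880.04

This is an ordinary annuity: 5 payments of $100,700.00 at the end of each year.
Periodic rate r = 0.0755 per year.
PV = PMT × [(1 − (1+r)^−n)/r] = 100,700 × [1 − (1+r)^−5] / r = $406,880.04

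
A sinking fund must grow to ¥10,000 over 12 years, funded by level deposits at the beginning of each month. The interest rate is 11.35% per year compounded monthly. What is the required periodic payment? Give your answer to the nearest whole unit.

¥33

Level annuity due; solve FV = PMT × [((1+r)^n − 1)/r] × (1+r) for PMT.
Periodic rate r = 0.1135/12 per month; n is counted in months.
With n = 144: PMT = 10,000 / ([((1+r)^n − 1)/r] × (1+r)) = ¥33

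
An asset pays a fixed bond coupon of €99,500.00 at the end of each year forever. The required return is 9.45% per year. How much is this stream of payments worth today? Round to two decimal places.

€1,052,910.05

Periodic rate r = 0.0945 per year.
Level perpetuity: PV = PMT / r = 99,500 / (0.0945) = €1,052,910.05.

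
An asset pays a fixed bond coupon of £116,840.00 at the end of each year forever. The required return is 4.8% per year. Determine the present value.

£2,434,166.67

Periodic rate r = 0.048 per year.
Level perpetuity: PV = PMT / r = 116,840 / (0.048) = £2,434,166.67.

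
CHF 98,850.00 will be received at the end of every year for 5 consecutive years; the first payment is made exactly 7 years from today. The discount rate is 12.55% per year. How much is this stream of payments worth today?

CHF 172,937.57

Ordinary annuity of 5 payments, first payment at period 7.
Periodic rate r = 0.1255 per year.
The ordinary-annuity PV formula values the stream one period before the first payment (period 6); discount that back 6 periods:
PV₀ = 98,850 × [1 − (1+r)^−5] / r × (1+r)^−6 = CHF 172,937.57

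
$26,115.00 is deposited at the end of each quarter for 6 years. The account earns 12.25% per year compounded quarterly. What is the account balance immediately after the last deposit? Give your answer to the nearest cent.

$906,120.50

This is an ordinary annuity: 24 deposits of $26,115.00 at the end of each quarter.
Periodic rate r = 0.1225/4 per quarter; n is counted in quarters.
FV = PMT × [((1+r)^n − 1)/r] = 26,115 × [(1+r)^24 − 1] / r = $906,120.50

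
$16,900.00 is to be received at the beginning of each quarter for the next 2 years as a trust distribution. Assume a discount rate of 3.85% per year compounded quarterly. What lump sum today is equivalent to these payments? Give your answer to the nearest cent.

$130,773.86

This is an annuity due: 8 payments of $16,900.00 at the beginning of each quarter.
Periodic rate r = 0.0385/4 per quarter; n is counted in quarters.
PV = PMT × [(1 − (1+r)^−n)/r] × (1+r) = 16,900 × [1 − (1+r)^−8] / r × (1+r) = $130,773.86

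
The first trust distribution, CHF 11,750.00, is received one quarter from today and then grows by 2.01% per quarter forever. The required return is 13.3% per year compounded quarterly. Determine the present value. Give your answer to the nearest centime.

CHF 893,536.12

Periodic rate r = 0.133/4 per quarter.
Growing perpetuity (Gordon): PV = PMT₁ / (r − g) = 11,750 / (r − 0.0201) = CHF 893,536.12.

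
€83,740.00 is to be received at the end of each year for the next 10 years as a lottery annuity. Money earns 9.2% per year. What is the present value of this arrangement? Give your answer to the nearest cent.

€532,715.84

This is an ordinary annuity: 10 payments of €83,740.00 at the end of each year.
Periodic rate r = 0.092 per year.
PV = PMT × [(1 − (1+r)^−n)/r] = 83,740 × [1 − (1+r)^−10] / r = €532,715.84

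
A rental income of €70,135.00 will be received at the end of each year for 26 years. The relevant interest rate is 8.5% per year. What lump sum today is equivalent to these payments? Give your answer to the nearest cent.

This is an ordinary annuity: 26 payments of €70,135.00 at the end of each year.
Periodic rate r = 0.085 per year.
PV = PMT × [(1 − (1+r)^−n)/r] = 70,135 × [1 − (1+r)^−26] / r = €726,184.30

€726,184.30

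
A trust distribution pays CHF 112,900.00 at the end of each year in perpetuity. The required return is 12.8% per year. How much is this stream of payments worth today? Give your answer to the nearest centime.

CHF 882,031.25

Periodic rate r = 0.128 per year.
Level perpetuity: PV = PMT / r = 112,900 / (0.128) = CHF 882,031.25.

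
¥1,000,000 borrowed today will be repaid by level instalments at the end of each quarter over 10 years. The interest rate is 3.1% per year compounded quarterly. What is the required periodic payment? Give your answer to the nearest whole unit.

Level ordinary annuity; solve PV = PMT × [(1 − (1+r)^−n)/r] for PMT.
Periodic rate r = 0.031/4 per quarter; n is counted in quarters.
With n = 40: PMT = 1,000,000 / ([(1 − (1+r)^−n)/r]) = ¥29,171

¥29,171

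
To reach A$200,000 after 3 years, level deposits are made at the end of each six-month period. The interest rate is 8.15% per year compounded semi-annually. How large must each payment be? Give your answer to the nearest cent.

Level ordinary annuity; solve FV = PMT × [((1+r)^n − 1)/r] for PMT.
Periodic rate r = 0.0815/2 per half-year; n is counted in half-years.
With n = 6: PMT = 200,000 / ([((1+r)^n − 1)/r]) = A$30,095.59

A$30,095.59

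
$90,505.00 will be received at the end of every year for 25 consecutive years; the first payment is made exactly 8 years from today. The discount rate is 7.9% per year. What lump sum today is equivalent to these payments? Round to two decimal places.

$572,269.82

Ordinary annuity of 25 payments, first payment at period 8.
Periodic rate r = 0.079 per year.
The ordinary-annuity PV formula values the stream one period before the first payment (period 7); discount that back 7 periods:
PV₀ = 90,505 × [1 − (1+r)^−25] / r × (1+r)^−7 = $572,269.82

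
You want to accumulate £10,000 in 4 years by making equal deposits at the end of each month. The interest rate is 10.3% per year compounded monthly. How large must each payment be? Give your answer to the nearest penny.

£169.24

Level ordinary annuity; solve FV = PMT × [((1+r)^n − 1)/r] for PMT.
Periodic rate r = 0.103/12 per month; n is counted in months.
With n = 48: PMT = 10,000 / ([((1+r)^n − 1)/r]) = £169.24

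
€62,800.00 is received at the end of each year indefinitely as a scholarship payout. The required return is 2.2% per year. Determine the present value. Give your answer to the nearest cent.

€2,854,545.45

Periodic rate r = 0.022 per year.
Level perpetuity: PV = PMT / r = 62,800 / (0.022) = €2,854,545.45.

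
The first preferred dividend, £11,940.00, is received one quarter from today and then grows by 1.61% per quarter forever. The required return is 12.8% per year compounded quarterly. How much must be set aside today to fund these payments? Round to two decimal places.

£750,943.40

Periodic rate r = 0.128/4 per quarter.
Growing perpetuity (Gordon): PV = PMT₁ / (r − g) = 11,940 / (r − 0.0161) = £750,943.40.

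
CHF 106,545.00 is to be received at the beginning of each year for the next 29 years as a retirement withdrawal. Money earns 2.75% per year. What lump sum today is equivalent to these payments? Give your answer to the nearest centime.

This is an annuity due: 29 payments of CHF 106,545.00 at the beginning of each year.
Periodic rate r = 0.0275 per year.
PV = PMT × [(1 − (1+r)^−n)/r] × (1+r) = 106,545 × [1 − (1+r)^−29] / r × (1+r) = CHF 2,168,278.80

CHF 2,168,278.80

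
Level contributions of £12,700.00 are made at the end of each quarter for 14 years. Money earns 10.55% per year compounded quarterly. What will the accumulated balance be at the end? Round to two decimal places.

£1,587,437.72

This is an ordinary annuity: 56 deposits of £12,700.00 at the end of each quarter.
Periodic rate r = 0.1055/4 per quarter; n is counted in quarters.
FV = PMT × [((1+r)^n − 1)/r] = 12,700 × [(1+r)^56 − 1] / r = £1,587,437.72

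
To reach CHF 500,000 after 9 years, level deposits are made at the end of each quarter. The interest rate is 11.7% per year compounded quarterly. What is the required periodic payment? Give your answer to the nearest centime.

Level ordinary annuity; solve FV = PMT × [((1+r)^n − 1)/r] for PMT.
Periodic rate r = 0.117/4 per quarter; n is counted in quarters.
With n = 36: PMT = 500,000 / ([((1+r)^n − 1)/r]) = CHF 8,021.33

CHF 8,021.33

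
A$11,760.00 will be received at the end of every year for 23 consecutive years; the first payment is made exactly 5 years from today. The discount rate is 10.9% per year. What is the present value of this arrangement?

Ordinary annuity of 23 payments, first payment at period 5.
Periodic rate r = 0.109 per year.
The ordinary-annuity PV formula values the stream one period before the first payment (period 4); discount that back 4 periods:
PV₀ = 11,760 × [1 − (1+r)^−23] / r × (1+r)^−4 = A$64,722.78

A$64,722.78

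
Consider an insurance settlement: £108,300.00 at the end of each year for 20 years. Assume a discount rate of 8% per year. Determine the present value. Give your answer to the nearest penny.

£1,063,305.36

This is an ordinary annuity: 20 payments of £108,300.00 at the end of each year.
Periodic rate r = 0.08 per year.
PV = PMT × [(1 − (1+r)^−n)/r] = 108,300 × [1 − (1+r)^−20] / r = £1,063,305.36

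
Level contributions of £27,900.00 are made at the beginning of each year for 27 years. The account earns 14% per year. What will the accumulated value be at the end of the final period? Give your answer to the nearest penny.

This is an annuity due: 27 deposits of £27,900.00 at the beginning of each year.
Periodic rate r = 0.14 per year.
FV = PMT × [((1+r)^n − 1)/r] × (1+r) = 27,900 × [(1+r)^27 − 1] / r × (1+r) = £7,585,709.60

£7,585,709.60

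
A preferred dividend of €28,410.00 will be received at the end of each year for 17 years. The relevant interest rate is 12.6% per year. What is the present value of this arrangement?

This is an ordinary annuity: 17 payments of €28,410.00 at the end of each year.
Periodic rate r = 0.126 per year.
PV = PMT × [(1 − (1+r)^−n)/r] = 28,410 × [1 − (1+r)^−17] / r = €195,488.15

€195,488.15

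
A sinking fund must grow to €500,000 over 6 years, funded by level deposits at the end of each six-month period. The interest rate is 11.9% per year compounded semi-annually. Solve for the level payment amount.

€29,725.14

Level ordinary annuity; solve FV = PMT × [((1+r)^n − 1)/r] for PMT.
Periodic rate r = 0.119/2 per half-year; n is counted in half-years.
With n = 12: PMT = 500,000 / ([((1+r)^n − 1)/r]) = €29,725.14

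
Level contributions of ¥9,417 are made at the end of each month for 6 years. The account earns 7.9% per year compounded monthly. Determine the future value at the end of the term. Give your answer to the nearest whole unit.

This is an ordinary annuity: 72 deposits of ¥9,417 at the end of each month.
Periodic rate r = 0.079/12 per month; n is counted in months.
FV = PMT × [((1+r)^n − 1)/r] = 9,417 × [(1+r)^72 − 1] / r = ¥863,856

¥863,856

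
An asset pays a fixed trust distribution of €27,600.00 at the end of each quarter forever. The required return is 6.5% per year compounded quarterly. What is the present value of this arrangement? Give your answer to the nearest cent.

€1,698,461.54

Periodic rate r = 0.065/4 per quarter.
Level perpetuity: PV = PMT / r = 27,600 / (0.065/4) = €1,698,461.54.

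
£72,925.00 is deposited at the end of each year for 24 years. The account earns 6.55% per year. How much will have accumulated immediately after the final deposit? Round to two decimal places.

£3,990,727.83

This is an ordinary annuity: 24 deposits of £72,925.00 at the end of each year.
Periodic rate r = 0.0655 per year.
FV = PMT × [((1+r)^n − 1)/r] = 72,925 × [(1+r)^24 − 1] / r = £3,990,727.83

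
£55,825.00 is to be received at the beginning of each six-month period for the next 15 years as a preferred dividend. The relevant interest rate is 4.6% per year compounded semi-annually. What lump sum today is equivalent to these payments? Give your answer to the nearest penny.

£1,227,814.56

This is an annuity due: 30 payments of £55,825.00 at the beginning of each six-month period.
Periodic rate r = 0.046/2 per half-year; n is counted in half-years.
PV = PMT × [(1 − (1+r)^−n)/r] × (1+r) = 55,825 × [1 − (1+r)^−30] / r × (1+r) = £1,227,814.56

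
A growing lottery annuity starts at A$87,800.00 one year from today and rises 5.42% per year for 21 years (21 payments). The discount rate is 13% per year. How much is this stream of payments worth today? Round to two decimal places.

Periodic rate r = 0.13 per year.
Growing ordinary annuity: PV = PMT₁ × [1 − ((1+g)/(1+r))^n] / (r − g) = 87,800 × [1 − ((1+0.0542)/(1+r))^21] / (r − 0.0542) = A$888,809.81.

A$888,809.81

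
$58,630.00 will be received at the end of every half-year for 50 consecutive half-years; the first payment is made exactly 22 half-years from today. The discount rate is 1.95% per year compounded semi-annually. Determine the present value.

Ordinary annuity of 50 payments, first payment at period 22.
Periodic rate r = 0.0195/2 per half-year; n is counted in half-years.
The ordinary-annuity PV formula values the stream one period before the first payment (period 21); discount that back 21 periods:
PV₀ = 58,630 × [1 − (1+r)^−50] / r × (1+r)^−21 = $1,885,359.93

$1,885,359.93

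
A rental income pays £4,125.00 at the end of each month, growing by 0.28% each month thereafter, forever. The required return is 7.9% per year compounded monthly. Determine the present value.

Periodic rate r = 0.079/12 per month.
Growing perpetuity (Gordon): PV = PMT₁ / (r − g) = 4,125 / (r − 0.0028) = £1,090,308.37.

£1,090,308.37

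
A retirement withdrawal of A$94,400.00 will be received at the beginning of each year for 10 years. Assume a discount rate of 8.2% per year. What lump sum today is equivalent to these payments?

A$679,233.14

This is an annuity due: 10 payments of A$94,400.00 at the beginning of each year.
Periodic rate r = 0.082 per year.
PV = PMT × [(1 − (1+r)^−n)/r] × (1+r) = 94,400 × [1 − (1+r)^−10] / r × (1+r) = A$679,233.14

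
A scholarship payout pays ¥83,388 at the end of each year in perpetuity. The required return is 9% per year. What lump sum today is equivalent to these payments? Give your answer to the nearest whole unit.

¥926,533

Periodic rate r = 0.09 per year.
Level perpetuity: PV = PMT / r = 83,388 / (0.09) = ¥926,533.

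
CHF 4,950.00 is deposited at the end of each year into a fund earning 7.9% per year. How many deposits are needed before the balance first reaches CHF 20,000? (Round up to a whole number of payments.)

Periodic rate r = 0.079 per year.
Ordinary annuity FV: 20,000 = 4,950 × [((1+r)^n − 1)/r].
(1+r)^n = 1 + 20,000 × r / 4,950, so n = ln(1 + 20,000·r/4,950) / ln(1+r) = 3.64.
Round up to a whole number of payments: n = 4.

4 payments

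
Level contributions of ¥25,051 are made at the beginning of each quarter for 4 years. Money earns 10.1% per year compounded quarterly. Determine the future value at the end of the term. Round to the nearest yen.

This is an annuity due: 16 deposits of ¥25,051 at the beginning of each quarter.
Periodic rate r = 0.101/4 per quarter; n is counted in quarters.
FV = PMT × [((1+r)^n − 1)/r] × (1+r) = 25,051 × [(1+r)^16 − 1] / r × (1+r) = ¥498,728

¥498,728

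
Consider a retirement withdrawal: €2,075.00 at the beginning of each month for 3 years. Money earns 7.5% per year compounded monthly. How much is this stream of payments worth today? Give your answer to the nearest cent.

This is an annuity due: 36 payments of €2,075.00 at the beginning of each month.
Periodic rate r = 0.075/12 per month; n is counted in months.
PV = PMT × [(1 − (1+r)^−n)/r] × (1+r) = 2,075 × [1 − (1+r)^−36] / r × (1+r) = €67,123.84

€67,123.84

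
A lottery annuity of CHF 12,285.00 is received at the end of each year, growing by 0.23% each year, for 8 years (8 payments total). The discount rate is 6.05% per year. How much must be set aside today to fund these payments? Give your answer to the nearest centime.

Periodic rate r = 0.0605 per year.
Growing ordinary annuity: PV = PMT₁ × [1 − ((1+g)/(1+r))^n] / (r − g) = 12,285 × [1 − ((1+0.0023)/(1+r))^8] / (r − 0.0023) = CHF 76,698.14.

CHF 76,698.14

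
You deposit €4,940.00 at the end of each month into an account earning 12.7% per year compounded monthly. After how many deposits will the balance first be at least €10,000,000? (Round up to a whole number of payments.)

296 payments

Periodic rate r = 0.127/12 per month; n is counted in months.
Ordinary annuity FV: 10,000,000 = 4,940 × [((1+r)^n − 1)/r].
(1+r)^n = 1 + 10,000,000 × r / 4,940, so n = ln(1 + 10,000,000·r/4,940) / ln(1+r) = 295.42.
Round up to a whole number of payments: n = 296.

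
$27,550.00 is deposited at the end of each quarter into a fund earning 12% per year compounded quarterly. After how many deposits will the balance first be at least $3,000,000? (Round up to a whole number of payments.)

50 payments

Periodic rate r = 0.12/4 per quarter; n is counted in quarters.
Ordinary annuity FV: 3,000,000 = 27,550 × [((1+r)^n − 1)/r].
(1+r)^n = 1 + 3,000,000 × r / 27,550, so n = ln(1 + 3,000,000·r/27,550) / ln(1+r) = 49.08.
Round up to a whole number of payments: n = 50.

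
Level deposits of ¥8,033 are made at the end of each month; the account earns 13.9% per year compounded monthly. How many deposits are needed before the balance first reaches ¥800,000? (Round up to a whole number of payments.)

Periodic rate r = 0.139/12 per month; n is counted in months.
Ordinary annuity FV: 800,000 = 8,033 × [((1+r)^n − 1)/r].
(1+r)^n = 1 + 800,000 × r / 8,033, so n = ln(1 + 800,000·r/8,033) / ln(1+r) = 66.61.
Round up to a whole number of payments: n = 67.

67 payments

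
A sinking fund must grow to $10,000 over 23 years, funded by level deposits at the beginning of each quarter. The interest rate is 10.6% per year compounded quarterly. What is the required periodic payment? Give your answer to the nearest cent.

$25.58

Level annuity due; solve FV = PMT × [((1+r)^n − 1)/r] × (1+r) for PMT.
Periodic rate r = 0.106/4 per quarter; n is counted in quarters.
With n = 92: PMT = 10,000 / ([((1+r)^n − 1)/r] × (1+r)) = $25.58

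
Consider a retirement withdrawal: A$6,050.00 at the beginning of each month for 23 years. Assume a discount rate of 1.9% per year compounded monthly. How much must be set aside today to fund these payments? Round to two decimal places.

A$1,354,049.14

This is an annuity due: 276 payments of A$6,050.00 at the beginning of each month.
Periodic rate r = 0.019/12 per month; n is counted in months.
PV = PMT × [(1 − (1+r)^−n)/r] × (1+r) = 6,050 × [1 − (1+r)^−276] / r × (1+r) = A$1,354,049.14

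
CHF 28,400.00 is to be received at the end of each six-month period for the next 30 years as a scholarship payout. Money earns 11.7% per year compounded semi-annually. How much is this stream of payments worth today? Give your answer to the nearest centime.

CHF 469,448.31

This is an ordinary annuity: 60 payments of CHF 28,400.00 at the end of each six-month period.
Periodic rate r = 0.117/2 per half-year; n is counted in half-years.
PV = PMT × [(1 − (1+r)^−n)/r] = 28,400 × [1 − (1+r)^−60] / r = CHF 469,448.31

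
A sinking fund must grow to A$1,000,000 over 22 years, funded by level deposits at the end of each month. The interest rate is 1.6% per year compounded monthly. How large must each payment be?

A$3,162.74

Level ordinary annuity; solve FV = PMT × [((1+r)^n − 1)/r] for PMT.
Periodic rate r = 0.016/12 per month; n is counted in months.
With n = 264: PMT = 1,000,000 / ([((1+r)^n − 1)/r]) = A$3,162.74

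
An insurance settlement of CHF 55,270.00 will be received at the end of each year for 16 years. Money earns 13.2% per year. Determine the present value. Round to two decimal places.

CHF 361,118.72

This is an ordinary annuity: 16 payments of CHF 55,270.00 at the end of each year.
Periodic rate r = 0.132 per year.
PV = PMT × [(1 − (1+r)^−n)/r] = 55,270 × [1 − (1+r)^−16] / r = CHF 361,118.72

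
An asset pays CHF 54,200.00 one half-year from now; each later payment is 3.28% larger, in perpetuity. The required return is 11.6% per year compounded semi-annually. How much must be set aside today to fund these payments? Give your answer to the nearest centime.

CHF 2,150,793.65

Periodic rate r = 0.116/2 per half-year.
Growing perpetuity (Gordon): PV = PMT₁ / (r − g) = 54,200 / (r − 0.0328) = CHF 2,150,793.65.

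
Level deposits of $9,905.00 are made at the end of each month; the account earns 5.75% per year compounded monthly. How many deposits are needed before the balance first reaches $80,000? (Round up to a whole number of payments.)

Periodic rate r = 0.0575/12 per month; n is counted in months.
Ordinary annuity FV: 80,000 = 9,905 × [((1+r)^n − 1)/r].
(1+r)^n = 1 + 80,000 × r / 9,905, so n = ln(1 + 80,000·r/9,905) / ln(1+r) = 7.94.
Round up to a whole number of payments: n = 8.

8 payments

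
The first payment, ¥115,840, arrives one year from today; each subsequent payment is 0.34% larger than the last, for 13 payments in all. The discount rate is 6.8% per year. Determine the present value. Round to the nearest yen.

¥996,364

Periodic rate r = 0.068 per year.
Growing ordinary annuity: PV = PMT₁ × [1 − ((1+g)/(1+r))^n] / (r − g) = 115,840 × [1 − ((1+0.0034)/(1+r))^13] / (r − 0.0034) = ¥996,364.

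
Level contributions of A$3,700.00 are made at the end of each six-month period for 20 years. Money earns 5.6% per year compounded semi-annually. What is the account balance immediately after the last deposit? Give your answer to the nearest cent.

This is an ordinary annuity: 40 deposits of A$3,700.00 at the end of each six-month period.
Periodic rate r = 0.056/2 per half-year; n is counted in half-years.
FV = PMT × [((1+r)^n − 1)/r] = 3,700 × [(1+r)^40 − 1] / r = A$266,669.20

A$266,669.20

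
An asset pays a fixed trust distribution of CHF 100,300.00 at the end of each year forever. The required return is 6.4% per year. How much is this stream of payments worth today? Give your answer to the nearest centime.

Periodic rate r = 0.064 per year.
Level perpetuity: PV = PMT / r = 100,300 / (0.064) = CHF 1,567,187.50.

CHF 1,567,187.50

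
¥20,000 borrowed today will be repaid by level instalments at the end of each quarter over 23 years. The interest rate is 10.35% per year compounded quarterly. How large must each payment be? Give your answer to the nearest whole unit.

¥572

Level ordinary annuity; solve PV = PMT × [(1 − (1+r)^−n)/r] for PMT.
Periodic rate r = 0.1035/4 per quarter; n is counted in quarters.
With n = 92: PMT = 20,000 / ([(1 − (1+r)^−n)/r]) = ¥572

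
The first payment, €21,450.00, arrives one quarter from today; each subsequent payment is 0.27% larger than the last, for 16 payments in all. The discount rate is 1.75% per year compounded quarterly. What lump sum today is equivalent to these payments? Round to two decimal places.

Periodic rate r = 0.0175/4 per quarter; n is counted in quarters.
Growing ordinary annuity: PV = PMT₁ × [1 − ((1+g)/(1+r))^n] / (r − g) = 21,450 × [1 − ((1+0.0027)/(1+r))^16] / (r − 0.0027) = €337,464.15.

€337,464.15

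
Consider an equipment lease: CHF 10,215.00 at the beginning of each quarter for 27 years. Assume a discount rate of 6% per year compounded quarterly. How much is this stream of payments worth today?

This is an annuity due: 108 payments of CHF 10,215.00 at the beginning of each quarter.
Periodic rate r = 0.06/4 per quarter; n is counted in quarters.
PV = PMT × [(1 − (1+r)^−n)/r] × (1+r) = 10,215 × [1 − (1+r)^−108] / r × (1+r) = CHF 552,768.94

CHF 552,768.94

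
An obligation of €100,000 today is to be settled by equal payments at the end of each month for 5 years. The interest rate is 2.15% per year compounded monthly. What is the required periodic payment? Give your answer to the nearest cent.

Level ordinary annuity; solve PV = PMT × [(1 − (1+r)^−n)/r] for PMT.
Periodic rate r = 0.0215/12 per month; n is counted in months.
With n = 60: PMT = 100,000 / ([(1 − (1+r)^−n)/r]) = €1,759.35

€1,759.35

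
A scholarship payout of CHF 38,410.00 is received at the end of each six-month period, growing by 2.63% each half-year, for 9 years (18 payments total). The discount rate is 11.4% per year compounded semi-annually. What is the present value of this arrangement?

CHF 515,112.50

Periodic rate r = 0.114/2 per half-year; n is counted in half-years.
Growing ordinary annuity: PV = PMT₁ × [1 − ((1+g)/(1+r))^n] / (r − g) = 38,410 × [1 − ((1+0.0263)/(1+r))^18] / (r − 0.0263) = CHF 515,112.50.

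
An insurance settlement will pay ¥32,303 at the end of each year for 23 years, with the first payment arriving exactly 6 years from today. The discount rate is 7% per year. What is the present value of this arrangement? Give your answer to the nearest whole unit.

¥259,616

Ordinary annuity of 23 payments, first payment at period 6.
Periodic rate r = 0.07 per year.
The ordinary-annuity PV formula values the stream one period before the first payment (period 5); discount that back 5 periods:
PV₀ = 32,303 × [1 − (1+r)^−23] / r × (1+r)^−5 = ¥259,616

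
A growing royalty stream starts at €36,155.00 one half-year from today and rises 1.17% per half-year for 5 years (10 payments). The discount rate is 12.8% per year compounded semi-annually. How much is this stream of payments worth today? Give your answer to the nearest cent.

Periodic rate r = 0.128/2 per half-year; n is counted in half-years.
Growing ordinary annuity: PV = PMT₁ × [1 − ((1+g)/(1+r))^n] / (r − g) = 36,155 × [1 − ((1+0.0117)/(1+r))^10] / (r − 0.0117) = €273,693.07.

€273,693.07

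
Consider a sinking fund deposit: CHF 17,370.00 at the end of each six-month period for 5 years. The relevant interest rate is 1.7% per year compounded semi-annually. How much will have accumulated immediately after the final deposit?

This is an ordinary annuity: 10 deposits of CHF 17,370.00 at the end of each six-month period.
Periodic rate r = 0.017/2 per half-year; n is counted in half-years.
FV = PMT × [((1+r)^n − 1)/r] = 17,370 × [(1+r)^10 − 1] / r = CHF 180,496.89

CHF 180,496.89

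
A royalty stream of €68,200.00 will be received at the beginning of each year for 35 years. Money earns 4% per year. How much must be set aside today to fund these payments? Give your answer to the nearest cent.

This is an annuity due: 35 payments of €68,200.00 at the beginning of each year.
Periodic rate r = 0.04 per year.
PV = PMT × [(1 − (1+r)^−n)/r] × (1+r) = 68,200 × [1 − (1+r)^−35] / r × (1+r) = €1,323,843.69

€1,323,843.69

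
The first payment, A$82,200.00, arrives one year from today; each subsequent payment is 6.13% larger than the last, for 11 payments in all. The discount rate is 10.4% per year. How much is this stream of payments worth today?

Periodic rate r = 0.104 per year.
Growing ordinary annuity: PV = PMT₁ × [1 − ((1+g)/(1+r))^n] / (r − g) = 82,200 × [1 − ((1+0.0613)/(1+r))^11] / (r − 0.0613) = A$677,663.71.

A$677,663.71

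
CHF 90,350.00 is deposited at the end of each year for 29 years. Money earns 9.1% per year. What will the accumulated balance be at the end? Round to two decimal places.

This is an ordinary annuity: 29 deposits of CHF 90,350.00 at the end of each year.
Periodic rate r = 0.091 per year.
FV = PMT × [((1+r)^n − 1)/r] = 90,350 × [(1+r)^29 − 1] / r = CHF 11,418,078.73

CHF 11,418,078.73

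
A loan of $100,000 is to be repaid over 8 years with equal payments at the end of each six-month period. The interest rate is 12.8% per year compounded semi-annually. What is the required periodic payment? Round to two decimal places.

$10,168.81

Level ordinary annuity; solve PV = PMT × [(1 − (1+r)^−n)/r] for PMT.
Periodic rate r = 0.128/2 per half-year; n is counted in half-years.
With n = 16: PMT = 100,000 / ([(1 − (1+r)^−n)/r]) = $10,168.81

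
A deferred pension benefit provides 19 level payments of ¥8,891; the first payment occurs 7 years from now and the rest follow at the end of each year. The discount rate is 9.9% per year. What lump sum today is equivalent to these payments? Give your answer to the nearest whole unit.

¥42,492

Ordinary annuity of 19 payments, first payment at period 7.
Periodic rate r = 0.099 per year.
The ordinary-annuity PV formula values the stream one period before the first payment (period 6); discount that back 6 periods:
PV₀ = 8,891 × [1 − (1+r)^−19] / r × (1+r)^−6 = ¥42,492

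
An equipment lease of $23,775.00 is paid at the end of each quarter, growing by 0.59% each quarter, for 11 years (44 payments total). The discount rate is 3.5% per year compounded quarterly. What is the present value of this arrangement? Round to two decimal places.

$976,454.49

Periodic rate r = 0.035/4 per quarter; n is counted in quarters.
Growing ordinary annuity: PV = PMT₁ × [1 − ((1+g)/(1+r))^n] / (r − g) = 23,775 × [1 − ((1+0.0059)/(1+r))^44] / (r − 0.0059) = $976,454.49.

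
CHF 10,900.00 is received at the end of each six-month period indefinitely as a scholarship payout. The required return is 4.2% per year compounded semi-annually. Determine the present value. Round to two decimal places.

Periodic rate r = 0.042/2 per half-year.
Level perpetuity: PV = PMT / r = 10,900 / (0.042/2) = CHF 519,047.62.

CHF 519,047.62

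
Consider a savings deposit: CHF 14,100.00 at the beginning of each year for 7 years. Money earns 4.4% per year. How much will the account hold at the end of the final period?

CHF 117,686.97

This is an annuity due: 7 deposits of CHF 14,100.00 at the beginning of each year.
Periodic rate r = 0.044 per year.
FV = PMT × [((1+r)^n − 1)/r] × (1+r) = 14,100 × [(1+r)^7 − 1] / r × (1+r) = CHF 117,686.97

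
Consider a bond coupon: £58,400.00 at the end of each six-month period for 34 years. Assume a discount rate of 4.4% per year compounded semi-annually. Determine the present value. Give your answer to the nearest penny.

£2,050,138.78

This is an ordinary annuity: 68 payments of £58,400.00 at the end of each six-month period.
Periodic rate r = 0.044/2 per half-year; n is counted in half-years.
PV = PMT × [(1 − (1+r)^−n)/r] = 58,400 × [1 − (1+r)^−68] / r = £2,050,138.78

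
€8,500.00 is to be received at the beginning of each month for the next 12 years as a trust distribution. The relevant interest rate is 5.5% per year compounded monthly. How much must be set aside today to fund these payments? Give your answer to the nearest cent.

This is an annuity due: 144 payments of €8,500.00 at the beginning of each month.
Periodic rate r = 0.055/12 per month; n is counted in months.
PV = PMT × [(1 − (1+r)^−n)/r] × (1+r) = 8,500 × [1 − (1+r)^−144] / r × (1+r) = €898,674.85

€898,674.85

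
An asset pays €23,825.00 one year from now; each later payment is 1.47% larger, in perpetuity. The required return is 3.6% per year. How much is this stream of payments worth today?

€1,118,544.60

Periodic rate r = 0.036 per year.
Growing perpetuity (Gordon): PV = PMT₁ / (r − g) = 23,825 / (r − 0.0147) = €1,118,544.60.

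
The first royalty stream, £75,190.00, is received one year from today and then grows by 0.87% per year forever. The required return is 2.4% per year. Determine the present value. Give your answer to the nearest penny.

Periodic rate r = 0.024 per year.
Growing perpetuity (Gordon): PV = PMT₁ / (r − g) = 75,190 / (r − 0.0087) = £4,914,379.08.

£4,914,379.08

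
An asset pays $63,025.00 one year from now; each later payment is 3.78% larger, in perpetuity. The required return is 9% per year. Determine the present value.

Periodic rate r = 0.09 per year.
Growing perpetuity (Gordon): PV = PMT₁ / (r − g) = 63,025 / (r − 0.0378) = $1,207,375.48.

$1,207,375.48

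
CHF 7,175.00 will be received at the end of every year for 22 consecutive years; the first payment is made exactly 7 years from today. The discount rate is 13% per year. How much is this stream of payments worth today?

Ordinary annuity of 22 payments, first payment at period 7.
Periodic rate r = 0.13 per year.
The ordinary-annuity PV formula values the stream one period before the first payment (period 6); discount that back 6 periods:
PV₀ = 7,175 × [1 − (1+r)^−22] / r × (1+r)^−6 = CHF 24,708.19

CHF 24,708.19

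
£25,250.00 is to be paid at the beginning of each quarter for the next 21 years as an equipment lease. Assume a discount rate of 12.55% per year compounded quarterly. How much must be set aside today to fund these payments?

This is an annuity due: 84 payments of £25,250.00 at the beginning of each quarter.
Periodic rate r = 0.1255/4 per quarter; n is counted in quarters.
PV = PMT × [(1 − (1+r)^−n)/r] × (1+r) = 25,250 × [1 − (1+r)^−84] / r × (1+r) = £768,072.53

£768,072.53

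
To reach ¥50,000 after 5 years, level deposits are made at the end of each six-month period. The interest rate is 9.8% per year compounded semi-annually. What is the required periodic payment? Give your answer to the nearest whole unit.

Level ordinary annuity; solve FV = PMT × [((1+r)^n − 1)/r] for PMT.
Periodic rate r = 0.098/2 per half-year; n is counted in half-years.
With n = 10: PMT = 50,000 / ([((1+r)^n − 1)/r]) = ¥3,994

¥3,994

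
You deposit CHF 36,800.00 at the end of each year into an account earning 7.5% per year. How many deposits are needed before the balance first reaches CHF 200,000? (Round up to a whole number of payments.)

Periodic rate r = 0.075 per year.
Ordinary annuity FV: 200,000 = 36,800 × [((1+r)^n − 1)/r].
(1+r)^n = 1 + 200,000 × r / 36,800, so n = ln(1 + 200,000·r/36,800) / ln(1+r) = 4.73.
Round up to a whole number of payments: n = 5.

5 payments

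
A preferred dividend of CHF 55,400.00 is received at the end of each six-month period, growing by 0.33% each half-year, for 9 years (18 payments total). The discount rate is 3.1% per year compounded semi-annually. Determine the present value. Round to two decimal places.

Periodic rate r = 0.031/2 per half-year; n is counted in half-years.
Growing ordinary annuity: PV = PMT₁ × [1 − ((1+g)/(1+r))^n] / (r − g) = 55,400 × [1 − ((1+0.0033)/(1+r))^18] / (r − 0.0033) = CHF 887,847.48.

CHF 887,847.48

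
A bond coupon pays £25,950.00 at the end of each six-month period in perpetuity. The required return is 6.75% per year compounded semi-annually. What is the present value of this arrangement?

Periodic rate r = 0.0675/2 per half-year.
Level perpetuity: PV = PMT / r = 25,950 / (0.0675/2) = £768,888.89.

£768,888.89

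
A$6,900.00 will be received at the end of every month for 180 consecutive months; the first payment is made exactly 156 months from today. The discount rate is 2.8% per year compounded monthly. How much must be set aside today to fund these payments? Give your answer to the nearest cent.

A$706,013.34

Ordinary annuity of 180 payments, first payment at period 156.
Periodic rate r = 0.028/12 per month; n is counted in months.
The ordinary-annuity PV formula values the stream one period before the first payment (period 155); discount that back 155 periods:
PV₀ = 6,900 × [1 − (1+r)^−180] / r × (1+r)^−155 = A$706,013.34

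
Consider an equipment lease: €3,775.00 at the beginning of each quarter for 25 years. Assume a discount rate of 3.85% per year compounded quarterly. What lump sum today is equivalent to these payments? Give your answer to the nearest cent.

€244,044.68

This is an annuity due: 100 payments of €3,775.00 at the beginning of each quarter.
Periodic rate r = 0.0385/4 per quarter; n is counted in quarters.
PV = PMT × [(1 − (1+r)^−n)/r] × (1+r) = 3,775 × [1 − (1+r)^−100] / r × (1+r) = €244,044.68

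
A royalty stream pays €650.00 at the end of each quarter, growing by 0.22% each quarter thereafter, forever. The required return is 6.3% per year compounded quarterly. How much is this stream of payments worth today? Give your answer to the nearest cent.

€47,970.48

Periodic rate r = 0.063/4 per quarter.
Growing perpetuity (Gordon): PV = PMT₁ / (r − g) = 650 / (r − 0.0022) = €47,970.48.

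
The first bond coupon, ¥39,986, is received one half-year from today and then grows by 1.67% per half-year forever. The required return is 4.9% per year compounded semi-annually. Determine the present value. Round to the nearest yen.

Periodic rate r = 0.049/2 per half-year.
Growing perpetuity (Gordon): PV = PMT₁ / (r − g) = 39,986 / (r − 0.0167) = ¥5,126,410.

¥5,126,410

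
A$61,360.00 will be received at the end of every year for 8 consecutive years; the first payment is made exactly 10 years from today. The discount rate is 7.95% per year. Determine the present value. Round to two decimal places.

A$177,467.95

Ordinary annuity of 8 payments, first payment at period 10.
Periodic rate r = 0.0795 per year.
The ordinary-annuity PV formula values the stream one period before the first payment (period 9); discount that back 9 periods:
PV₀ = 61,360 × [1 − (1+r)^−8] / r × (1+r)^−9 = A$177,467.95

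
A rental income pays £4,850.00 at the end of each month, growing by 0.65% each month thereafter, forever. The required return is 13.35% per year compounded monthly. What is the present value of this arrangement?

Periodic rate r = 0.1335/12 per month.
Growing perpetuity (Gordon): PV = PMT₁ / (r − g) = 4,850 / (r − 0.0065) = £1,048,648.65.

£1,048,648.65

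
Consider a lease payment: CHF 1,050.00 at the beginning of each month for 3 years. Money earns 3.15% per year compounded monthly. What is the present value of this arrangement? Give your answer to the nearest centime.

This is an annuity due: 36 payments of CHF 1,050.00 at the beginning of each month.
Periodic rate r = 0.0315/12 per month; n is counted in months.
PV = PMT × [(1 − (1+r)^−n)/r] × (1+r) = 1,050 × [1 − (1+r)^−36] / r × (1+r) = CHF 36,118.41

CHF 36,118.41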